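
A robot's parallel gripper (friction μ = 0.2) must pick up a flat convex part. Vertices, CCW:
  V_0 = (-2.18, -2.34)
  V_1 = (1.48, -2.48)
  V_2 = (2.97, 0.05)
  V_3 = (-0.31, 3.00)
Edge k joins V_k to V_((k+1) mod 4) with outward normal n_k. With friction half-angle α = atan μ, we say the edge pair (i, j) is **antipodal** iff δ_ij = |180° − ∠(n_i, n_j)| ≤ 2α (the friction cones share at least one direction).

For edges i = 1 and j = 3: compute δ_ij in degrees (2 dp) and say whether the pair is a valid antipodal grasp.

α = atan 0.2 = 11.31°;  2α = 22.62°
edge 1: e_1 = (+1.49, +2.53);  n_1 = (+0.8617, -0.5075)
edge 3: e_3 = (-1.87, -5.34);  n_3 = (-0.9438, +0.3305)
∠(n_1, n_3) = 168.80°
δ = |180° − 168.80°| = 11.20°
11.20° ≤ 2α = 22.62°  →  valid

δ = 11.20°, valid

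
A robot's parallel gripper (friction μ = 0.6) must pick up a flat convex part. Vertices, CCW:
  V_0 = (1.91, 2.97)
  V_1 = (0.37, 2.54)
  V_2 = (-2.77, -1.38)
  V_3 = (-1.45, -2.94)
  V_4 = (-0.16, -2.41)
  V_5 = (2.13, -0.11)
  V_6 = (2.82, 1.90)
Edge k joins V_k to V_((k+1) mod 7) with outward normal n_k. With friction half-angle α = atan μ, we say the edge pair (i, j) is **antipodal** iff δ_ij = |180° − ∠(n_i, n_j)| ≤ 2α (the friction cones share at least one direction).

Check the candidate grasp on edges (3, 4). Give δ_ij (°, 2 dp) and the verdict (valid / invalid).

α = atan 0.6 = 30.96°;  2α = 61.93°
edge 3: e_3 = (+1.29, +0.53);  n_3 = (+0.3800, -0.9250)
edge 4: e_4 = (+2.29, +2.30);  n_4 = (+0.7086, -0.7056)
∠(n_3, n_4) = 22.79°
δ = |180° − 22.79°| = 157.21°
157.21° > 2α = 61.93°  →  invalid

δ = 157.21°, invalid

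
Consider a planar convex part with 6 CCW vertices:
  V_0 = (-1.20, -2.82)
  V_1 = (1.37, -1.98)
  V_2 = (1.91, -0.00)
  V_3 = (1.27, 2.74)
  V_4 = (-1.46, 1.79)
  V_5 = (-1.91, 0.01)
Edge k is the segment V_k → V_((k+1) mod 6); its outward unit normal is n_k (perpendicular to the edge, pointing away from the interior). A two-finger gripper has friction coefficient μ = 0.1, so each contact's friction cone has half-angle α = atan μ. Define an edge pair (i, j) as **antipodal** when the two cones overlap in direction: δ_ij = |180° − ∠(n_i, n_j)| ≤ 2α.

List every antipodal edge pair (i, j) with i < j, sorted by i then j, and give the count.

α = atan 0.1 = 5.71°;  2α = 11.42°
n_0 = (+0.3107, -0.9505)
n_1 = (+0.9648, -0.2631)
n_2 = (+0.9738, +0.2275)
n_3 = (-0.3287, +0.9445)
n_4 = (-0.9695, +0.2451)
n_5 = (-0.9699, -0.2433)
  (0,1): δ = 123.36°  ·
  (0,2): δ = 94.95°  ·
  (0,3): δ = 1.09°  ✓
  (0,4): δ = 57.71°  ·
  (0,5): δ = 85.98°  ·
  (1,2): δ = 151.60°  ·
  (1,3): δ = 55.56°  ·
  (1,4): δ = 1.07°  ✓
  (1,5): δ = 29.34°  ·
  (2,3): δ = 83.96°  ·
  (2,4): δ = 27.33°  ·
  (2,5): δ = 0.94°  ✓
  (3,4): δ = 123.37°  ·
  (3,5): δ = 95.10°  ·
  (4,5): δ = 151.73°  ·
antipodal pairs: 3

count = 3; pairs: (0,3), (1,4), (2,5)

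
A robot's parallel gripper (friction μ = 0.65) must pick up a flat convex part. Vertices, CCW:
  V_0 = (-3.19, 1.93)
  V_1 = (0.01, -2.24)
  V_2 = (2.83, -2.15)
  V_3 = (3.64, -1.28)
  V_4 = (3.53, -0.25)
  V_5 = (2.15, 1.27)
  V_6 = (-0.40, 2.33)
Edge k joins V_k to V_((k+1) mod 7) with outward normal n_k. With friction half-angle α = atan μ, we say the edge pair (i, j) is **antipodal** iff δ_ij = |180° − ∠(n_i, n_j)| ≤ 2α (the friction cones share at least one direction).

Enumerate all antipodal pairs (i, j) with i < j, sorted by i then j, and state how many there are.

α = atan 0.65 = 33.02°;  2α = 66.05°
n_0 = (-0.7933, -0.6088)
n_1 = (+0.0319, -0.9995)
n_2 = (+0.7319, -0.6814)
n_3 = (+0.9943, +0.1062)
n_4 = (+0.7404, +0.6722)
n_5 = (+0.3838, +0.9234)
n_6 = (-0.1419, +0.9899)
  (0,1): δ = 125.67°  ·
  (0,2): δ = 80.46°  ·
  (0,3): δ = 31.41°  ✓
  (0,4): δ = 4.73°  ✓
  (0,5): δ = 29.93°  ✓
  (0,6): δ = 60.66°  ✓
  (1,2): δ = 134.78°  ·
  (1,3): δ = 85.73°  ·
  (1,4): δ = 49.59°  ✓
  (1,5): δ = 24.40°  ✓
  (1,6): δ = 6.33°  ✓
  (2,3): δ = 130.95°  ·
  (2,4): δ = 94.81°  ·
  (2,5): δ = 69.62°  ·
  (2,6): δ = 38.89°  ✓
  (3,4): δ = 143.86°  ·
  (3,5): δ = 118.67°  ·
  (3,6): δ = 87.94°  ·
  (4,5): δ = 154.81°  ·
  (4,6): δ = 124.08°  ·
  (5,6): δ = 149.27°  ·
antipodal pairs: 8

count = 8; pairs: (0,3), (0,4), (0,5), (0,6), (1,4), (1,5), (1,6), (2,6)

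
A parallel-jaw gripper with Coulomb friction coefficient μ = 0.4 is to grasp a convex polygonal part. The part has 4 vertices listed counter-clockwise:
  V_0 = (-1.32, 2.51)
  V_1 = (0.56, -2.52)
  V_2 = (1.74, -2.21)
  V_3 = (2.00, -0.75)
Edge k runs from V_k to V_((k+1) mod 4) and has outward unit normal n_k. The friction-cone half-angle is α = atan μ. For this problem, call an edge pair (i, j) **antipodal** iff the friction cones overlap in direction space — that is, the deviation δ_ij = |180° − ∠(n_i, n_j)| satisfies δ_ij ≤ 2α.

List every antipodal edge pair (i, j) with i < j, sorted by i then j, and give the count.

α = atan 0.4 = 21.80°;  2α = 43.60°
n_0 = (-0.9367, -0.3501)
n_1 = (+0.2541, -0.9672)
n_2 = (+0.9845, -0.1753)
n_3 = (+0.7006, +0.7135)
  (0,1): δ = 95.77°  ·
  (0,2): δ = 30.59°  ✓
  (0,3): δ = 25.03°  ✓
  (1,2): δ = 114.82°  ·
  (1,3): δ = 59.20°  ·
  (2,3): δ = 124.38°  ·
antipodal pairs: 2

count = 2; pairs: (0,2), (0,3)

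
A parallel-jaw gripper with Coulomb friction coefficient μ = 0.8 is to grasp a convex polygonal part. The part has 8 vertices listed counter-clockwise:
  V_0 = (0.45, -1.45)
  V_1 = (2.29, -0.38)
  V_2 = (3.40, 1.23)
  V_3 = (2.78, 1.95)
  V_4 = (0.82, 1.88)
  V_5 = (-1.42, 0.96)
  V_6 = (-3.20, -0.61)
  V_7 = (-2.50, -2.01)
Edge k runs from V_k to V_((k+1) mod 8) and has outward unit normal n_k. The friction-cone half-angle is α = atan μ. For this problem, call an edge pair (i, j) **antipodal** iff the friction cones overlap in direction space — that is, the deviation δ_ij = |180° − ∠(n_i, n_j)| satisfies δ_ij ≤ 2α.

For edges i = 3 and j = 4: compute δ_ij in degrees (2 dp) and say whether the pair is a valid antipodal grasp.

α = atan 0.8 = 38.66°;  2α = 77.32°
edge 3: e_3 = (-1.96, -0.07);  n_3 = (-0.0357, +0.9994)
edge 4: e_4 = (-2.24, -0.92);  n_4 = (-0.3799, +0.9250)
∠(n_3, n_4) = 20.28°
δ = |180° − 20.28°| = 159.72°
159.72° > 2α = 77.32°  →  invalid

δ = 159.72°, invalid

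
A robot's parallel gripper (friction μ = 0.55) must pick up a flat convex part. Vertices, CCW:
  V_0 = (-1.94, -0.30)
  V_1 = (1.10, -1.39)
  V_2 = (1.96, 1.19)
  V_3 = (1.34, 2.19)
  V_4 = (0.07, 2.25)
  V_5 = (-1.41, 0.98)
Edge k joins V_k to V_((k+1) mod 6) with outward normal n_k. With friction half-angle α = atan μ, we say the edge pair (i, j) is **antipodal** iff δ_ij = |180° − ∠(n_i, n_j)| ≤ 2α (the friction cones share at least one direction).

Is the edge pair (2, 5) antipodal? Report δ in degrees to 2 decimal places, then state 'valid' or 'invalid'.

δ = 54.29°, valid

α = atan 0.55 = 28.81°;  2α = 57.62°
edge 2: e_2 = (-0.62, +1.00);  n_2 = (+0.8499, +0.5269)
edge 5: e_5 = (-0.53, -1.28);  n_5 = (-0.9239, +0.3826)
∠(n_2, n_5) = 125.71°
δ = |180° − 125.71°| = 54.29°
54.29° ≤ 2α = 57.62°  →  valid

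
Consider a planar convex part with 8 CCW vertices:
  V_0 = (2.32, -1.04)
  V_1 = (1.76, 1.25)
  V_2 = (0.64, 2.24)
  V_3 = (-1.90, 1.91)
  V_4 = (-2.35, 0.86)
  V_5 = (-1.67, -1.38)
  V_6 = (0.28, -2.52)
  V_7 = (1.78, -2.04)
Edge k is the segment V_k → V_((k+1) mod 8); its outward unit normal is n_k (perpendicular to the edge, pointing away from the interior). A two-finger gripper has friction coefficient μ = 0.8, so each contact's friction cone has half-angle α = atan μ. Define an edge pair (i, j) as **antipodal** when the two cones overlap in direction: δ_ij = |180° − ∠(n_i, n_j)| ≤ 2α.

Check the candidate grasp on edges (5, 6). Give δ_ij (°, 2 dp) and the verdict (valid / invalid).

α = atan 0.8 = 38.66°;  2α = 77.32°
edge 5: e_5 = (+1.95, -1.14);  n_5 = (-0.5047, -0.8633)
edge 6: e_6 = (+1.50, +0.48);  n_6 = (+0.3048, -0.9524)
∠(n_5, n_6) = 48.06°
δ = |180° − 48.06°| = 131.94°
131.94° > 2α = 77.32°  →  invalid

δ = 131.94°, invalid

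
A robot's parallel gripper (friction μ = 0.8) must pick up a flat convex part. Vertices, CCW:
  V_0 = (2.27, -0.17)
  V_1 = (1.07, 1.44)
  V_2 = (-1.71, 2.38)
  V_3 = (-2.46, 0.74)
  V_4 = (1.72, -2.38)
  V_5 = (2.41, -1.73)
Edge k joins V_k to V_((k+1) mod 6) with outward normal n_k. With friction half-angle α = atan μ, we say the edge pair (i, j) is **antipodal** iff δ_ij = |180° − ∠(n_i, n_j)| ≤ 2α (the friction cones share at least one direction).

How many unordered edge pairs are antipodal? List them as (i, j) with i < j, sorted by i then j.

α = atan 0.8 = 38.66°;  2α = 77.32°
n_0 = (+0.8018, +0.5976)
n_1 = (+0.3203, +0.9473)
n_2 = (-0.9094, +0.4159)
n_3 = (-0.5982, -0.8014)
n_4 = (+0.6857, -0.7279)
n_5 = (+0.9960, +0.0894)
  (0,1): δ = 145.38°  ·
  (0,2): δ = 61.27°  ✓
  (0,3): δ = 16.56°  ✓
  (0,4): δ = 96.59°  ·
  (0,5): δ = 148.43°  ·
  (1,2): δ = 95.89°  ·
  (1,3): δ = 18.06°  ✓
  (1,4): δ = 61.97°  ✓
  (1,5): δ = 113.81°  ·
  (2,3): δ = 102.16°  ·
  (2,4): δ = 22.13°  ✓
  (2,5): δ = 29.70°  ✓
  (3,4): δ = 99.97°  ·
  (3,5): δ = 48.13°  ✓
  (4,5): δ = 128.16°  ·
antipodal pairs: 7

count = 7; pairs: (0,2), (0,3), (1,3), (1,4), (2,4), (2,5), (3,5)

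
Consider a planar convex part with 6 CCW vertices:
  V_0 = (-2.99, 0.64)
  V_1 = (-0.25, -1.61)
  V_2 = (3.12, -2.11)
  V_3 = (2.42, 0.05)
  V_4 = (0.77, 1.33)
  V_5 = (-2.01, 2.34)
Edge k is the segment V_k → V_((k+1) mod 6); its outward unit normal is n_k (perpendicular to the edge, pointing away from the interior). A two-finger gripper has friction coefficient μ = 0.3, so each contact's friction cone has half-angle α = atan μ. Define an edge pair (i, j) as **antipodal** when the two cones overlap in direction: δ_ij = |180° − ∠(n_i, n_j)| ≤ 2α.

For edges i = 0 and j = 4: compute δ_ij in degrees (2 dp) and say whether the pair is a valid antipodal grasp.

δ = 19.43°, valid

α = atan 0.3 = 16.70°;  2α = 33.40°
edge 0: e_0 = (+2.74, -2.25);  n_0 = (-0.6346, -0.7728)
edge 4: e_4 = (-2.78, +1.01);  n_4 = (+0.3415, +0.9399)
∠(n_0, n_4) = 160.57°
δ = |180° − 160.57°| = 19.43°
19.43° ≤ 2α = 33.40°  →  valid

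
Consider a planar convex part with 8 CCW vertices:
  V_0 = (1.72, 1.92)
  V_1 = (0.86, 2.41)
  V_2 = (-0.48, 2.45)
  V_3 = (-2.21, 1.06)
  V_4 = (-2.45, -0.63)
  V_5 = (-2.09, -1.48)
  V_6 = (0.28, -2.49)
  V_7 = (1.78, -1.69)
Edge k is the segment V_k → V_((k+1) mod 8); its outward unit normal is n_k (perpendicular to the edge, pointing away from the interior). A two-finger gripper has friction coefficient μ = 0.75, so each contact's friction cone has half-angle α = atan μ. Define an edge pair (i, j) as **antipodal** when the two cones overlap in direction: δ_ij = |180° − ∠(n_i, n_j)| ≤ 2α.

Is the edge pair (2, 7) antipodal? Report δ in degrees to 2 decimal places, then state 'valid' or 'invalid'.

α = atan 0.75 = 36.87°;  2α = 73.74°
edge 2: e_2 = (-1.73, -1.39);  n_2 = (-0.6263, +0.7795)
edge 7: e_7 = (-0.06, +3.61);  n_7 = (+0.9999, +0.0166)
∠(n_2, n_7) = 127.83°
δ = |180° − 127.83°| = 52.17°
52.17° ≤ 2α = 73.74°  →  valid

δ = 52.17°, valid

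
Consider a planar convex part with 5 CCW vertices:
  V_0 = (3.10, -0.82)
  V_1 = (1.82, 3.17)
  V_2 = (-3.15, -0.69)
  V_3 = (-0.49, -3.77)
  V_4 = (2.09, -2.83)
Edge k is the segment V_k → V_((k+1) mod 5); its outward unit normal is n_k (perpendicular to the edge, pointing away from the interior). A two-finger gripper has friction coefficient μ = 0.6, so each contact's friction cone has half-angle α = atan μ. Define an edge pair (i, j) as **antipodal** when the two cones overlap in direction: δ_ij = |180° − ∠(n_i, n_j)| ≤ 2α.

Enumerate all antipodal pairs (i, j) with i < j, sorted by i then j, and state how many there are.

α = atan 0.6 = 30.96°;  2α = 61.93°
n_0 = (+0.9522, +0.3055)
n_1 = (-0.6134, +0.7898)
n_2 = (-0.7568, -0.6536)
n_3 = (+0.3423, -0.9396)
n_4 = (+0.8935, -0.4490)
  (0,1): δ = 69.95°  ·
  (0,2): δ = 23.03°  ✓
  (0,3): δ = 92.23°  ·
  (0,4): δ = 135.53°  ·
  (1,2): δ = 87.02°  ·
  (1,3): δ = 17.82°  ✓
  (1,4): δ = 25.49°  ✓
  (2,3): δ = 110.80°  ·
  (2,4): δ = 67.49°  ·
  (3,4): δ = 136.70°  ·
antipodal pairs: 3

count = 3; pairs: (0,2), (1,3), (1,4)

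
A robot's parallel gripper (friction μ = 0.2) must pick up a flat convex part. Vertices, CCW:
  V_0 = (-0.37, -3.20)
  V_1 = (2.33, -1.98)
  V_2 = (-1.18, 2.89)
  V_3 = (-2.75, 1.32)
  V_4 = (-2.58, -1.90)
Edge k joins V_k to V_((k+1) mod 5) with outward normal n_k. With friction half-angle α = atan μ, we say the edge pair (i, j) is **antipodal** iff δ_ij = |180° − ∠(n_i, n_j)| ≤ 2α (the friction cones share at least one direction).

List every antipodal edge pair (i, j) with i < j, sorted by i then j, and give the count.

α = atan 0.2 = 11.31°;  2α = 22.62°
n_0 = (+0.4118, -0.9113)
n_1 = (+0.8112, +0.5847)
n_2 = (-0.7071, +0.7071)
n_3 = (-0.9986, -0.0527)
n_4 = (-0.5070, -0.8619)
  (0,1): δ = 78.53°  ·
  (0,2): δ = 20.68°  ✓
  (0,3): δ = 68.71°  ·
  (0,4): δ = 125.22°  ·
  (1,2): δ = 80.78°  ·
  (1,3): δ = 32.76°  ·
  (1,4): δ = 23.75°  ·
  (2,3): δ = 131.98°  ·
  (2,4): δ = 75.47°  ·
  (3,4): δ = 123.49°  ·
antipodal pairs: 1

count = 1; pairs: (0,2)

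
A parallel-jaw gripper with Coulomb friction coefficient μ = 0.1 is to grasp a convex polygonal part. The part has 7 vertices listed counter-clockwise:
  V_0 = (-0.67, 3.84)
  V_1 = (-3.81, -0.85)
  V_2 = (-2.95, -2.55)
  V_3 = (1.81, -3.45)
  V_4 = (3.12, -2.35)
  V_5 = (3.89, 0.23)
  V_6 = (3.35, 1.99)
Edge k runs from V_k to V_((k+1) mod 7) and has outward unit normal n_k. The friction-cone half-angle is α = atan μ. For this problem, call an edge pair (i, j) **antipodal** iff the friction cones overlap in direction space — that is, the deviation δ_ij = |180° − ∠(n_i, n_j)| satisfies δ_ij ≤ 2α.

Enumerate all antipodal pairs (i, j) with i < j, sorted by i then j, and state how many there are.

α = atan 0.1 = 5.71°;  2α = 11.42°
n_0 = (-0.8310, +0.5563)
n_1 = (-0.8923, -0.4514)
n_2 = (-0.1858, -0.9826)
n_3 = (+0.6431, -0.7658)
n_4 = (+0.9582, -0.2860)
n_5 = (+0.9560, +0.2933)
n_6 = (+0.4181, +0.9084)
  (0,1): δ = 119.36°  ·
  (0,2): δ = 66.90°  ·
  (0,3): δ = 16.18°  ·
  (0,4): δ = 17.18°  ·
  (0,5): δ = 50.86°  ·
  (0,6): δ = 99.09°  ·
  (1,2): δ = 127.54°  ·
  (1,3): δ = 76.81°  ·
  (1,4): δ = 43.45°  ·
  (1,5): δ = 9.78°  ✓
  (1,6): δ = 38.45°  ·
  (2,3): δ = 129.27°  ·
  (2,4): δ = 95.91°  ·
  (2,5): δ = 62.24°  ·
  (2,6): δ = 14.00°  ·
  (3,4): δ = 146.64°  ·
  (3,5): δ = 112.96°  ·
  (3,6): δ = 64.73°  ·
  (4,5): δ = 146.33°  ·
  (4,6): δ = 98.09°  ·
  (5,6): δ = 131.77°  ·
antipodal pairs: 1

count = 1; pairs: (1,5)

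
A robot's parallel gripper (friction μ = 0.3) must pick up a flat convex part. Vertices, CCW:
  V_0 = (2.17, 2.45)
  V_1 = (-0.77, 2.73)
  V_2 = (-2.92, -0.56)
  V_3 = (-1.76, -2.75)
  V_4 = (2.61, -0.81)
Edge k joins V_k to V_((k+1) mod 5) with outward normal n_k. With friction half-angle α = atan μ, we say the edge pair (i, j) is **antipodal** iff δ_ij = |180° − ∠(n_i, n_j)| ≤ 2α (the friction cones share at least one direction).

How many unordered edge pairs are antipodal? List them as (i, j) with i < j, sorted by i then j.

count = 3; pairs: (0,3), (1,3), (2,4)

α = atan 0.3 = 16.70°;  2α = 33.40°
n_0 = (+0.0948, +0.9955)
n_1 = (-0.8371, +0.5470)
n_2 = (-0.8837, -0.4681)
n_3 = (+0.4058, -0.9140)
n_4 = (+0.9910, +0.1338)
  (0,1): δ = 117.72°  ·
  (0,2): δ = 56.65°  ·
  (0,3): δ = 29.38°  ✓
  (0,4): δ = 103.13°  ·
  (1,2): δ = 118.93°  ·
  (1,3): δ = 32.90°  ✓
  (1,4): δ = 40.85°  ·
  (2,3): δ = 93.97°  ·
  (2,4): δ = 20.22°  ✓
  (3,4): δ = 106.25°  ·
antipodal pairs: 3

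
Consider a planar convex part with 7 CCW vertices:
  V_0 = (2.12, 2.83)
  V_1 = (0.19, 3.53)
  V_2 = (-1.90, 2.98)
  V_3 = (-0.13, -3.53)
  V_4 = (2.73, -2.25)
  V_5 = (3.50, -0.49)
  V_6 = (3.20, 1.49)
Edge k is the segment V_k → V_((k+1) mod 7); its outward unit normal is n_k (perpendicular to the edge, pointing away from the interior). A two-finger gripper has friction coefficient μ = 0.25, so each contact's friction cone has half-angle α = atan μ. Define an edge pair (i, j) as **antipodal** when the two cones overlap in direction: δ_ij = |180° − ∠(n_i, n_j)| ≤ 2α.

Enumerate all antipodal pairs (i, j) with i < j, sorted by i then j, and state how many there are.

α = atan 0.25 = 14.04°;  2α = 28.07°
n_0 = (+0.3410, +0.9401)
n_1 = (-0.2545, +0.9671)
n_2 = (-0.9650, -0.2624)
n_3 = (+0.4085, -0.9128)
n_4 = (+0.9162, -0.4008)
n_5 = (+0.9887, +0.1498)
n_6 = (+0.7786, +0.6275)
  (0,1): δ = 145.32°  ·
  (0,2): δ = 54.85°  ·
  (0,3): δ = 44.05°  ·
  (0,4): δ = 86.31°  ·
  (0,5): δ = 118.55°  ·
  (0,6): δ = 148.80°  ·
  (1,2): δ = 89.53°  ·
  (1,3): δ = 9.37°  ✓
  (1,4): δ = 51.63°  ·
  (1,5): δ = 83.87°  ·
  (1,6): δ = 114.12°  ·
  (2,3): δ = 81.10°  ·
  (2,4): δ = 38.84°  ·
  (2,5): δ = 6.59°  ✓
  (2,6): δ = 23.66°  ✓
  (3,4): δ = 137.74°  ·
  (3,5): δ = 105.50°  ·
  (3,6): δ = 75.24°  ·
  (4,5): δ = 147.75°  ·
  (4,6): δ = 117.50°  ·
  (5,6): δ = 149.75°  ·
antipodal pairs: 3

count = 3; pairs: (1,3), (2,5), (2,6)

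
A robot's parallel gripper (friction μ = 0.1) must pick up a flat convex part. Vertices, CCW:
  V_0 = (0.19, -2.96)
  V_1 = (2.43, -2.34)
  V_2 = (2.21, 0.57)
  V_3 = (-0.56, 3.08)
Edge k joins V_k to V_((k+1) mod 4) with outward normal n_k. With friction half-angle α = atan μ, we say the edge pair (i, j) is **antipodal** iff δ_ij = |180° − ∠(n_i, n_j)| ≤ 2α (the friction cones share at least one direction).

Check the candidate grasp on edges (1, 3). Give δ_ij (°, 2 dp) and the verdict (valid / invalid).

δ = 2.75°, valid

α = atan 0.1 = 5.71°;  2α = 11.42°
edge 1: e_1 = (-0.22, +2.91);  n_1 = (+0.9972, +0.0754)
edge 3: e_3 = (+0.75, -6.04);  n_3 = (-0.9924, -0.1232)
∠(n_1, n_3) = 177.25°
δ = |180° − 177.25°| = 2.75°
2.75° ≤ 2α = 11.42°  →  valid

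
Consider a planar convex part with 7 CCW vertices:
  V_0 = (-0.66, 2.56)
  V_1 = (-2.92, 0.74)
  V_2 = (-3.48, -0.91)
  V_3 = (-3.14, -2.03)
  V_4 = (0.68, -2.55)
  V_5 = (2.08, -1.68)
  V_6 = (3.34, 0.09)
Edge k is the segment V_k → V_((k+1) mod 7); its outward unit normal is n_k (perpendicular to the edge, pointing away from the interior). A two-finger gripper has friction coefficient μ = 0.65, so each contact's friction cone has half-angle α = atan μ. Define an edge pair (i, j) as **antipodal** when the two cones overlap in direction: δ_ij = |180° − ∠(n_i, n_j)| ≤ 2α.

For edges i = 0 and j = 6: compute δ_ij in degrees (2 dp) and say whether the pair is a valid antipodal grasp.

α = atan 0.65 = 33.02°;  2α = 66.05°
edge 0: e_0 = (-2.26, -1.82);  n_0 = (-0.6272, +0.7788)
edge 6: e_6 = (-4.00, +2.47);  n_6 = (+0.5254, +0.8509)
∠(n_0, n_6) = 70.54°
δ = |180° − 70.54°| = 109.46°
109.46° > 2α = 66.05°  →  invalid

δ = 109.46°, invalid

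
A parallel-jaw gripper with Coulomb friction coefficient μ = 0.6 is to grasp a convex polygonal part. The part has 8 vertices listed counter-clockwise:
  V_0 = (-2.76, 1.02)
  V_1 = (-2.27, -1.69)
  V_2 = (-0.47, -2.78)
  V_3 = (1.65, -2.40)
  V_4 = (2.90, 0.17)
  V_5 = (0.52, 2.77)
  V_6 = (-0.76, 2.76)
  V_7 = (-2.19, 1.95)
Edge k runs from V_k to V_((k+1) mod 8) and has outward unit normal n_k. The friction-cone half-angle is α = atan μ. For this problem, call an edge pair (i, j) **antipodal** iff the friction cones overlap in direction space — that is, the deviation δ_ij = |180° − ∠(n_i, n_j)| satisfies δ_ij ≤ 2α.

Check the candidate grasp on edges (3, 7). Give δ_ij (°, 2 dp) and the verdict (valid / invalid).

δ = 5.57°, valid

α = atan 0.6 = 30.96°;  2α = 61.93°
edge 3: e_3 = (+1.25, +2.57);  n_3 = (+0.8993, -0.4374)
edge 7: e_7 = (-0.57, -0.93);  n_7 = (-0.8526, +0.5226)
∠(n_3, n_7) = 174.43°
δ = |180° − 174.43°| = 5.57°
5.57° ≤ 2α = 61.93°  →  valid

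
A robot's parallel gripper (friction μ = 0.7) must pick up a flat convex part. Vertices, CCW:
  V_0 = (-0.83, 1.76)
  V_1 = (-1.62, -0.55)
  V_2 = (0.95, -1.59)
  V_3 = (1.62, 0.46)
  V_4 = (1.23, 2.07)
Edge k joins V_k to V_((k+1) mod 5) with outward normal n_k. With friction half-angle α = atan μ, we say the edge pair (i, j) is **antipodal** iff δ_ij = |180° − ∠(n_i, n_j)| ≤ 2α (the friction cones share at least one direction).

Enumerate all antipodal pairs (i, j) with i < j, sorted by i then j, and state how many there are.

count = 5; pairs: (0,2), (0,3), (1,3), (1,4), (2,4)

α = atan 0.7 = 34.99°;  2α = 69.98°
n_0 = (-0.9462, +0.3236)
n_1 = (-0.3751, -0.9270)
n_2 = (+0.9505, -0.3107)
n_3 = (+0.9719, +0.2354)
n_4 = (-0.1488, +0.9889)
  (0,1): δ = 93.15°  ·
  (0,2): δ = 0.78°  ✓
  (0,3): δ = 32.50°  ✓
  (0,4): δ = 117.44°  ·
  (1,2): δ = 86.07°  ·
  (1,3): δ = 54.35°  ✓
  (1,4): δ = 30.59°  ✓
  (2,3): δ = 148.28°  ·
  (2,4): δ = 63.34°  ✓
  (3,4): δ = 95.06°  ·
antipodal pairs: 5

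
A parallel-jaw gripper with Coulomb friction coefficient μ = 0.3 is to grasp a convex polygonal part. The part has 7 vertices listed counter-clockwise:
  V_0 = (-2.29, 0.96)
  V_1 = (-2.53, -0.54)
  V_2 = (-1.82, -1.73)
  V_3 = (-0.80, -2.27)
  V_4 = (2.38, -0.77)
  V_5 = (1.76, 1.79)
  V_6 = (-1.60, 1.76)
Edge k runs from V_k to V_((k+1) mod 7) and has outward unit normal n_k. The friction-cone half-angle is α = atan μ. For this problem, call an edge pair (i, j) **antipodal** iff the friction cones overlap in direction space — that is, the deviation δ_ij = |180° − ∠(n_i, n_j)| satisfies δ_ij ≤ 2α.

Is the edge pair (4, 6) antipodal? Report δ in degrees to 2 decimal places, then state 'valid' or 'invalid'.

α = atan 0.3 = 16.70°;  2α = 33.40°
edge 4: e_4 = (-0.62, +2.56);  n_4 = (+0.9719, +0.2354)
edge 6: e_6 = (-0.69, -0.80);  n_6 = (-0.7572, +0.6531)
∠(n_4, n_6) = 125.61°
δ = |180° − 125.61°| = 54.39°
54.39° > 2α = 33.40°  →  invalid

δ = 54.39°, invalid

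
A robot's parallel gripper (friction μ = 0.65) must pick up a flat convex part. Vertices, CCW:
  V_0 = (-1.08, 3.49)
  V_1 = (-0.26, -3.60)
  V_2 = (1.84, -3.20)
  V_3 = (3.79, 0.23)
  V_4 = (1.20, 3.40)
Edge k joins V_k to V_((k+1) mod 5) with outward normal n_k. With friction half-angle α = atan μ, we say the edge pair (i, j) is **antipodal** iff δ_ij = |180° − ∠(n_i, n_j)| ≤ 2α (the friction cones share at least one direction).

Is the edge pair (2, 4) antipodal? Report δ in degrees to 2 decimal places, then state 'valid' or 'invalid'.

δ = 62.64°, valid

α = atan 0.65 = 33.02°;  2α = 66.05°
edge 2: e_2 = (+1.95, +3.43);  n_2 = (+0.8693, -0.4942)
edge 4: e_4 = (-2.28, +0.09);  n_4 = (+0.0394, +0.9992)
∠(n_2, n_4) = 117.36°
δ = |180° − 117.36°| = 62.64°
62.64° ≤ 2α = 66.05°  →  valid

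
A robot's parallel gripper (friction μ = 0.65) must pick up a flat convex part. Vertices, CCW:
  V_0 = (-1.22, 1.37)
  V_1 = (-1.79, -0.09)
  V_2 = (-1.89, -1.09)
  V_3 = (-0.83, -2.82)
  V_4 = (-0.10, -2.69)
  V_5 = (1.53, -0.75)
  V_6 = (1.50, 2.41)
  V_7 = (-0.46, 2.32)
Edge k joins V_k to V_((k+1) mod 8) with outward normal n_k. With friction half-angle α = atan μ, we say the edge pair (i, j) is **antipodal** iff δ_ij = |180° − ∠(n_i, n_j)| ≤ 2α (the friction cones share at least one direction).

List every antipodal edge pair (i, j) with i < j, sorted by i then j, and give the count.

α = atan 0.65 = 33.02°;  2α = 66.05°
n_0 = (-0.9315, +0.3637)
n_1 = (-0.9950, +0.0995)
n_2 = (-0.8527, -0.5224)
n_3 = (+0.1753, -0.9845)
n_4 = (+0.7656, -0.6433)
n_5 = (+1.0000, +0.0095)
n_6 = (-0.0459, +0.9989)
n_7 = (-0.7809, +0.6247)
  (0,1): δ = 164.38°  ·
  (0,2): δ = 127.18°  ·
  (0,3): δ = 58.58°  ✓
  (0,4): δ = 18.71°  ✓
  (0,5): δ = 21.87°  ✓
  (0,6): δ = 113.96°  ·
  (0,7): δ = 162.67°  ·
  (1,2): δ = 142.79°  ·
  (1,3): δ = 74.19°  ·
  (1,4): δ = 34.33°  ✓
  (1,5): δ = 6.25°  ✓
  (1,6): δ = 98.34°  ·
  (1,7): δ = 147.05°  ·
  (2,3): δ = 111.40°  ·
  (2,4): δ = 71.53°  ·
  (2,5): δ = 30.95°  ✓
  (2,6): δ = 61.13°  ✓
  (2,7): δ = 109.84°  ·
  (3,4): δ = 140.13°  ·
  (3,5): δ = 99.55°  ·
  (3,6): δ = 7.47°  ✓
  (3,7): δ = 41.24°  ✓
  (4,5): δ = 139.42°  ·
  (4,6): δ = 47.33°  ✓
  (4,7): δ = 1.38°  ✓
  (5,6): δ = 87.91°  ·
  (5,7): δ = 39.20°  ✓
  (6,7): δ = 131.29°  ·
antipodal pairs: 12

count = 12; pairs: (0,3), (0,4), (0,5), (1,4), (1,5), (2,5), (2,6), (3,6), (3,7), (4,6), (4,7), (5,7)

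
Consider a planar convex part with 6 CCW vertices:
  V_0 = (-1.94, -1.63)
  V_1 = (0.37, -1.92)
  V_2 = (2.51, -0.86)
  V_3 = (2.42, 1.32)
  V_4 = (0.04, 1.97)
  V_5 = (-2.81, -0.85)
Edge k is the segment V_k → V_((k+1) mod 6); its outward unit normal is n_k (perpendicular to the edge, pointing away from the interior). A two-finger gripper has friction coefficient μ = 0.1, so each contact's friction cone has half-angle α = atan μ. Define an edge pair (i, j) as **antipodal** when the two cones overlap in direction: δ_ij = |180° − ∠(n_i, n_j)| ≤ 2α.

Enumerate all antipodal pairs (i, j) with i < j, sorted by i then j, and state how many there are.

α = atan 0.1 = 5.71°;  2α = 11.42°
n_0 = (-0.1246, -0.9922)
n_1 = (+0.4439, -0.8961)
n_2 = (+0.9991, +0.0412)
n_3 = (+0.2635, +0.9647)
n_4 = (-0.7034, +0.7108)
n_5 = (-0.6675, -0.7446)
  (0,1): δ = 146.49°  ·
  (0,2): δ = 80.48°  ·
  (0,3): δ = 8.12°  ✓
  (0,4): δ = 51.85°  ·
  (0,5): δ = 145.28°  ·
  (1,2): δ = 113.99°  ·
  (1,3): δ = 41.63°  ·
  (1,4): δ = 18.35°  ·
  (1,5): δ = 111.77°  ·
  (2,3): δ = 107.64°  ·
  (2,4): δ = 47.67°  ·
  (2,5): δ = 45.76°  ·
  (3,4): δ = 120.03°  ·
  (3,5): δ = 26.60°  ·
  (4,5): δ = 86.57°  ·
antipodal pairs: 1

count = 1; pairs: (0,3)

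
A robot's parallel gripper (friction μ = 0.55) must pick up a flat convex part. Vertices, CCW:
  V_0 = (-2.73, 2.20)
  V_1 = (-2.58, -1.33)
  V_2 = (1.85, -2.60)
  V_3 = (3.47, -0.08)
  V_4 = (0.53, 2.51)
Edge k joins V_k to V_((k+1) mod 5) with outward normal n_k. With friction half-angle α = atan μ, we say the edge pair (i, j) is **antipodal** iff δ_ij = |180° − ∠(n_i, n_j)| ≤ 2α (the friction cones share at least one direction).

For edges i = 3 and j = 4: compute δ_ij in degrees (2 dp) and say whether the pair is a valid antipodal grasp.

δ = 133.19°, invalid

α = atan 0.55 = 28.81°;  2α = 57.62°
edge 3: e_3 = (-2.94, +2.59);  n_3 = (+0.6610, +0.7504)
edge 4: e_4 = (-3.26, -0.31);  n_4 = (-0.0947, +0.9955)
∠(n_3, n_4) = 46.81°
δ = |180° − 46.81°| = 133.19°
133.19° > 2α = 57.62°  →  invalid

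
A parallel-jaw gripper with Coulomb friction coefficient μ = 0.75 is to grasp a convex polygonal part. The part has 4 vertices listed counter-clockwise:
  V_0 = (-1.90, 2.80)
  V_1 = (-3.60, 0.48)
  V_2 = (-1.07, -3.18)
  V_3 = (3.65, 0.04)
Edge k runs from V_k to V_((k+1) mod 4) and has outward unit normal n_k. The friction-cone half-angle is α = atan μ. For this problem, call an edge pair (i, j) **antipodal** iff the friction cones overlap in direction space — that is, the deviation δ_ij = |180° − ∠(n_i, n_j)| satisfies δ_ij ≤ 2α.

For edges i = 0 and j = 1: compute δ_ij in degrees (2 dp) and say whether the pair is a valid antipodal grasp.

δ = 109.11°, invalid

α = atan 0.75 = 36.87°;  2α = 73.74°
edge 0: e_0 = (-1.70, -2.32);  n_0 = (-0.8066, +0.5911)
edge 1: e_1 = (+2.53, -3.66);  n_1 = (-0.8226, -0.5686)
∠(n_0, n_1) = 70.89°
δ = |180° − 70.89°| = 109.11°
109.11° > 2α = 73.74°  →  invalid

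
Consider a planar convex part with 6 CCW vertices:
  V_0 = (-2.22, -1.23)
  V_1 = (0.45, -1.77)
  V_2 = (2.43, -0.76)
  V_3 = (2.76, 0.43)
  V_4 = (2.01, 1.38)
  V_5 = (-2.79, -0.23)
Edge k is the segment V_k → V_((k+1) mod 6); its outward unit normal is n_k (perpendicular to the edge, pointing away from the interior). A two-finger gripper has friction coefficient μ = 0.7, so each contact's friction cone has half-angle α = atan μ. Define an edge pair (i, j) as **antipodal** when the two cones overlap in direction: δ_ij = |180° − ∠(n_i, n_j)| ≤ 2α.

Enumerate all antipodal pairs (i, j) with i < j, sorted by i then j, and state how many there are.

α = atan 0.7 = 34.99°;  2α = 69.98°
n_0 = (-0.1982, -0.9802)
n_1 = (+0.4544, -0.8908)
n_2 = (+0.9636, -0.2672)
n_3 = (+0.7849, +0.6196)
n_4 = (-0.3180, +0.9481)
n_5 = (-0.8688, -0.4952)
  (0,1): δ = 141.54°  ·
  (0,2): δ = 94.07°  ·
  (0,3): δ = 40.28°  ✓
  (0,4): δ = 29.98°  ✓
  (0,5): δ = 131.12°  ·
  (1,2): δ = 132.53°  ·
  (1,3): δ = 78.74°  ·
  (1,4): δ = 8.48°  ✓
  (1,5): δ = 92.66°  ·
  (2,3): δ = 126.21°  ·
  (2,4): δ = 55.96°  ✓
  (2,5): δ = 45.18°  ✓
  (3,4): δ = 109.75°  ·
  (3,5): δ = 8.61°  ✓
  (4,5): δ = 78.86°  ·
antipodal pairs: 6

count = 6; pairs: (0,3), (0,4), (1,4), (2,4), (2,5), (3,5)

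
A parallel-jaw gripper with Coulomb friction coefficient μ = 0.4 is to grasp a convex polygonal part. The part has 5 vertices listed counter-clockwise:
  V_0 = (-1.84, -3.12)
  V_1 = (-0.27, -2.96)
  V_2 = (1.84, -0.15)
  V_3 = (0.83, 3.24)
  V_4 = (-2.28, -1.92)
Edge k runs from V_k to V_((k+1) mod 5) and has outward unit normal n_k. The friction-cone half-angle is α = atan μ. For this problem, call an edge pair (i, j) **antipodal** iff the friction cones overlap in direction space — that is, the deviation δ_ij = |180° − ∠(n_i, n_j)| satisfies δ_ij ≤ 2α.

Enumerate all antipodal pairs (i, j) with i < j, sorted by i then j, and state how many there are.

α = atan 0.4 = 21.80°;  2α = 43.60°
n_0 = (+0.1014, -0.9948)
n_1 = (+0.7997, -0.6005)
n_2 = (+0.9584, +0.2855)
n_3 = (-0.8565, +0.5162)
n_4 = (-0.9389, -0.3443)
  (0,1): δ = 132.72°  ·
  (0,2): δ = 79.23°  ·
  (0,3): δ = 53.10°  ·
  (0,4): δ = 104.32°  ·
  (1,2): δ = 126.51°  ·
  (1,3): δ = 5.82°  ✓
  (1,4): δ = 57.04°  ·
  (2,3): δ = 47.67°  ·
  (2,4): δ = 3.55°  ✓
  (3,4): δ = 128.79°  ·
antipodal pairs: 2

count = 2; pairs: (1,3), (2,4)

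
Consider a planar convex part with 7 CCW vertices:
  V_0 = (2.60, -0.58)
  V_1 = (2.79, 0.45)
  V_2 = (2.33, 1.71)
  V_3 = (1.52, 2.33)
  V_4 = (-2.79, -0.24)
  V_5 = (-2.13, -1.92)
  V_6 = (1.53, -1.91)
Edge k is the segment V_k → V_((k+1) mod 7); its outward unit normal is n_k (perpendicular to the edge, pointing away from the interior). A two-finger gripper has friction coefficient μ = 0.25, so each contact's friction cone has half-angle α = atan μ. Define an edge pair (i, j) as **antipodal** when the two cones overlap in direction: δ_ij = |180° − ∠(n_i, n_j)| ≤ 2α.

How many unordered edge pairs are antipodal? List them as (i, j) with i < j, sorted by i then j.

count = 2; pairs: (1,4), (3,6)

α = atan 0.25 = 14.04°;  2α = 28.07°
n_0 = (+0.9834, -0.1814)
n_1 = (+0.9394, +0.3429)
n_2 = (+0.6078, +0.7941)
n_3 = (-0.5121, +0.8589)
n_4 = (-0.9308, -0.3657)
n_5 = (+0.0027, -1.0000)
n_6 = (+0.7792, -0.6268)
  (0,1): δ = 149.49°  ·
  (0,2): δ = 116.98°  ·
  (0,3): δ = 48.74°  ·
  (0,4): δ = 31.90°  ·
  (0,5): δ = 100.61°  ·
  (0,6): δ = 151.63°  ·
  (1,2): δ = 147.49°  ·
  (1,3): δ = 79.25°  ·
  (1,4): δ = 1.39°  ✓
  (1,5): δ = 70.10°  ·
  (1,6): δ = 121.13°  ·
  (2,3): δ = 111.76°  ·
  (2,4): δ = 31.12°  ·
  (2,5): δ = 37.59°  ·
  (2,6): δ = 88.61°  ·
  (3,4): δ = 99.36°  ·
  (3,5): δ = 30.65°  ·
  (3,6): δ = 20.38°  ✓
  (4,5): δ = 111.29°  ·
  (4,6): δ = 60.26°  ·
  (5,6): δ = 128.97°  ·
antipodal pairs: 2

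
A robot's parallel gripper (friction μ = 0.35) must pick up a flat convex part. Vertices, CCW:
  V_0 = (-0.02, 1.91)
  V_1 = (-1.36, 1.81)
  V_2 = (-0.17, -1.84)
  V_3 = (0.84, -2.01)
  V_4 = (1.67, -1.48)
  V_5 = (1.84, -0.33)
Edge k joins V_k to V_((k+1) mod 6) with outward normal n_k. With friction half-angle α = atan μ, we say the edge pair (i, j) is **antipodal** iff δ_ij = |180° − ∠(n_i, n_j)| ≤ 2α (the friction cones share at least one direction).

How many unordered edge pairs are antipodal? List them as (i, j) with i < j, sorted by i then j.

α = atan 0.35 = 19.29°;  2α = 38.58°
n_0 = (-0.0744, +0.9972)
n_1 = (-0.9507, -0.3100)
n_2 = (-0.1660, -0.9861)
n_3 = (+0.5382, -0.8428)
n_4 = (+0.9892, -0.1462)
n_5 = (+0.7693, +0.6388)
  (0,1): δ = 76.21°  ·
  (0,2): δ = 13.82°  ✓
  (0,3): δ = 28.29°  ✓
  (0,4): δ = 77.32°  ·
  (0,5): δ = 125.44°  ·
  (1,2): δ = 117.61°  ·
  (1,3): δ = 75.50°  ·
  (1,4): δ = 26.47°  ✓
  (1,5): δ = 21.65°  ✓
  (2,3): δ = 137.89°  ·
  (2,4): δ = 88.85°  ·
  (2,5): δ = 40.74°  ·
  (3,4): δ = 130.97°  ·
  (3,5): δ = 82.86°  ·
  (4,5): δ = 131.89°  ·
antipodal pairs: 4

count = 4; pairs: (0,2), (0,3), (1,4), (1,5)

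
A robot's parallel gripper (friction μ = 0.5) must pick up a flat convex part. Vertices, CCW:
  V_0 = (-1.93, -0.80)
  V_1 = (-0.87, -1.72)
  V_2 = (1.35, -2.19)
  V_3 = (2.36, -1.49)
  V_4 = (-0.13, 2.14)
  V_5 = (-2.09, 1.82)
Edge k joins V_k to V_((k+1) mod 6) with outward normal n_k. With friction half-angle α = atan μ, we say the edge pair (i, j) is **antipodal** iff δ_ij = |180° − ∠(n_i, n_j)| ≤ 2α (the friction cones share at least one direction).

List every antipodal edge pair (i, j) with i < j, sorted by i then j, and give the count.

α = atan 0.5 = 26.57°;  2α = 53.13°
n_0 = (-0.6555, -0.7552)
n_1 = (-0.2071, -0.9783)
n_2 = (+0.5696, -0.8219)
n_3 = (+0.8246, +0.5657)
n_4 = (-0.1611, +0.9869)
n_5 = (-0.9981, -0.0610)
  (0,1): δ = 151.00°  ·
  (0,2): δ = 104.32°  ·
  (0,3): δ = 14.60°  ✓
  (0,4): δ = 50.23°  ✓
  (0,5): δ = 134.45°  ·
  (1,2): δ = 133.32°  ·
  (1,3): δ = 43.60°  ✓
  (1,4): δ = 21.23°  ✓
  (1,5): δ = 105.45°  ·
  (2,3): δ = 90.28°  ·
  (2,4): δ = 25.45°  ✓
  (2,5): δ = 58.77°  ·
  (3,4): δ = 115.18°  ·
  (3,5): δ = 30.95°  ✓
  (4,5): δ = 95.78°  ·
antipodal pairs: 6

count = 6; pairs: (0,3), (0,4), (1,3), (1,4), (2,4), (3,5)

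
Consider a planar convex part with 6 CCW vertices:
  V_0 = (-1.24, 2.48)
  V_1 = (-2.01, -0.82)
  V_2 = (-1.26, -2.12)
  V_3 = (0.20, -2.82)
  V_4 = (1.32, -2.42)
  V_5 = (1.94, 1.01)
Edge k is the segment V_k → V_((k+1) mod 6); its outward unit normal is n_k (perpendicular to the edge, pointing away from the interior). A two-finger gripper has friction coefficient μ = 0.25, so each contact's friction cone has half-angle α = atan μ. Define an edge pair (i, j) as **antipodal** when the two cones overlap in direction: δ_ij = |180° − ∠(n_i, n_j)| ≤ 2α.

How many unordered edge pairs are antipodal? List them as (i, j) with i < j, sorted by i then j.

α = atan 0.25 = 14.04°;  2α = 28.07°
n_0 = (-0.9738, +0.2272)
n_1 = (-0.8662, -0.4997)
n_2 = (-0.4323, -0.9017)
n_3 = (+0.3363, -0.9417)
n_4 = (+0.9841, -0.1779)
n_5 = (+0.4196, +0.9077)
  (0,1): δ = 136.88°  ·
  (0,2): δ = 102.48°  ·
  (0,3): δ = 57.21°  ·
  (0,4): δ = 2.89°  ✓
  (0,5): δ = 78.32°  ·
  (1,2): δ = 145.60°  ·
  (1,3): δ = 100.33°  ·
  (1,4): δ = 40.23°  ·
  (1,5): δ = 35.21°  ·
  (2,3): δ = 134.73°  ·
  (2,4): δ = 74.63°  ·
  (2,5): δ = 0.81°  ✓
  (3,4): δ = 119.90°  ·
  (3,5): δ = 44.46°  ·
  (4,5): δ = 104.56°  ·
antipodal pairs: 2

count = 2; pairs: (0,4), (2,5)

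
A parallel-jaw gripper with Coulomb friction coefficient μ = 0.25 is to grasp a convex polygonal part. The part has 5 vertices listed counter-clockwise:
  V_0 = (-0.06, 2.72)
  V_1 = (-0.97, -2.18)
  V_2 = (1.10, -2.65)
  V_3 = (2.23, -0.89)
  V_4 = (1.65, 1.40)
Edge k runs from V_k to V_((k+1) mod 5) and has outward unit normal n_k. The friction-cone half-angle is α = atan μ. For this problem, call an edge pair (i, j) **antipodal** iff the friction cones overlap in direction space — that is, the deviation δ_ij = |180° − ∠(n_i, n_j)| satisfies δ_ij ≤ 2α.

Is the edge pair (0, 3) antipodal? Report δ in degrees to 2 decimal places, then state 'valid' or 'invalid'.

δ = 24.73°, valid

α = atan 0.25 = 14.04°;  2α = 28.07°
edge 0: e_0 = (-0.91, -4.90);  n_0 = (-0.9832, +0.1826)
edge 3: e_3 = (-0.58, +2.29);  n_3 = (+0.9694, +0.2455)
∠(n_0, n_3) = 155.27°
δ = |180° − 155.27°| = 24.73°
24.73° ≤ 2α = 28.07°  →  valid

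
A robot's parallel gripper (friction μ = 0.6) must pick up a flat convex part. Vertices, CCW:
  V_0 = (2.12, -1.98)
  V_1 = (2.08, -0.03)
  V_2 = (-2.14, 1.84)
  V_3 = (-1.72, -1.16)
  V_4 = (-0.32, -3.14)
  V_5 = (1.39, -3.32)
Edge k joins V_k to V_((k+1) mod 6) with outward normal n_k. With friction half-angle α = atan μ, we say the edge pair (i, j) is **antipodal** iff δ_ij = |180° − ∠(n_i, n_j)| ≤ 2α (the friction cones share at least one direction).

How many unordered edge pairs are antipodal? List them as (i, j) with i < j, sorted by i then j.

α = atan 0.6 = 30.96°;  2α = 61.93°
n_0 = (+0.9998, +0.0205)
n_1 = (+0.4051, +0.9143)
n_2 = (-0.9903, -0.1386)
n_3 = (-0.8165, -0.5773)
n_4 = (-0.1047, -0.9945)
n_5 = (+0.8781, -0.4784)
  (0,1): δ = 115.07°  ·
  (0,2): δ = 6.79°  ✓
  (0,3): δ = 34.09°  ✓
  (0,4): δ = 82.82°  ·
  (0,5): δ = 150.24°  ·
  (1,2): δ = 58.13°  ✓
  (1,3): δ = 30.84°  ✓
  (1,4): δ = 17.89°  ✓
  (1,5): δ = 85.32°  ·
  (2,3): δ = 152.71°  ·
  (2,4): δ = 103.98°  ·
  (2,5): δ = 36.55°  ✓
  (3,4): δ = 131.27°  ·
  (3,5): δ = 63.84°  ·
  (4,5): δ = 112.57°  ·
antipodal pairs: 6

count = 6; pairs: (0,2), (0,3), (1,2), (1,3), (1,4), (2,5)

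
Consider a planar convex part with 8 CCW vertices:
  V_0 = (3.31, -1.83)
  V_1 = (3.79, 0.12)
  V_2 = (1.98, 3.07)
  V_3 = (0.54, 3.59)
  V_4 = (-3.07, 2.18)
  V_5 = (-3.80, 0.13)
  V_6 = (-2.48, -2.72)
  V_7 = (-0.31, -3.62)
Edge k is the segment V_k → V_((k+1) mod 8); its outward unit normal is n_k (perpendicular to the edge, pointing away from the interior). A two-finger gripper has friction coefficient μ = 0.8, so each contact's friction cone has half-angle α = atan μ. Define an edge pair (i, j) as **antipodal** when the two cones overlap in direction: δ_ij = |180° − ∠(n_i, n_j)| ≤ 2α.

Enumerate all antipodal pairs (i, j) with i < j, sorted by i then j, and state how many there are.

count = 12; pairs: (0,3), (0,4), (0,5), (1,4), (1,5), (1,6), (2,5), (2,6), (2,7), (3,6), (3,7), (4,7)

α = atan 0.8 = 38.66°;  2α = 77.32°
n_0 = (+0.9710, -0.2390)
n_1 = (+0.8524, +0.5230)
n_2 = (+0.3396, +0.9406)
n_3 = (-0.3638, +0.9315)
n_4 = (-0.9421, +0.3355)
n_5 = (-0.9074, -0.4203)
n_6 = (-0.3831, -0.9237)
n_7 = (+0.4432, -0.8964)
  (0,1): δ = 134.64°  ·
  (0,2): δ = 96.03°  ·
  (0,3): δ = 54.84°  ✓
  (0,4): δ = 5.77°  ✓
  (0,5): δ = 38.68°  ✓
  (0,6): δ = 81.30°  ·
  (0,7): δ = 130.14°  ·
  (1,2): δ = 141.39°  ·
  (1,3): δ = 100.20°  ·
  (1,4): δ = 51.13°  ✓
  (1,5): δ = 6.68°  ✓
  (1,6): δ = 35.94°  ✓
  (1,7): δ = 84.78°  ·
  (2,3): δ = 138.81°  ·
  (2,4): δ = 89.75°  ·
  (2,5): δ = 45.29°  ✓
  (2,6): δ = 2.67°  ✓
  (2,7): δ = 46.17°  ✓
  (3,4): δ = 130.94°  ·
  (3,5): δ = 86.48°  ·
  (3,6): δ = 43.86°  ✓
  (3,7): δ = 4.98°  ✓
  (4,5): δ = 135.55°  ·
  (4,6): δ = 92.93°  ·
  (4,7): δ = 44.09°  ✓
  (5,6): δ = 137.38°  ·
  (5,7): δ = 88.54°  ·
  (6,7): δ = 131.16°  ·
antipodal pairs: 12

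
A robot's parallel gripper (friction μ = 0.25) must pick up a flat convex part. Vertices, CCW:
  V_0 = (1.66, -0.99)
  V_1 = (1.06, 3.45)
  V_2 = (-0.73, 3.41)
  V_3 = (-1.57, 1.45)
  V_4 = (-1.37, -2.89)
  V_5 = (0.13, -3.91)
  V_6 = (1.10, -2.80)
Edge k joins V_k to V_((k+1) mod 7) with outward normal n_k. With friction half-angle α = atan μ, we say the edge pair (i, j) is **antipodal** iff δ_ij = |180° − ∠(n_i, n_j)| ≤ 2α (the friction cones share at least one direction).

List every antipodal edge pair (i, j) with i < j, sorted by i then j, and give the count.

count = 4; pairs: (0,3), (2,5), (2,6), (3,6)

α = atan 0.25 = 14.04°;  2α = 28.07°
n_0 = (+0.9910, +0.1339)
n_1 = (-0.0223, +0.9998)
n_2 = (-0.9191, +0.3939)
n_3 = (-0.9989, -0.0460)
n_4 = (-0.5623, -0.8269)
n_5 = (+0.7530, -0.6580)
n_6 = (+0.9553, -0.2956)
  (0,1): δ = 96.42°  ·
  (0,2): δ = 30.89°  ·
  (0,3): δ = 5.06°  ✓
  (0,4): δ = 48.09°  ·
  (0,5): δ = 131.15°  ·
  (0,6): δ = 155.11°  ·
  (1,2): δ = 114.48°  ·
  (1,3): δ = 88.64°  ·
  (1,4): δ = 35.50°  ·
  (1,5): δ = 47.57°  ·
  (1,6): δ = 71.53°  ·
  (2,3): δ = 154.16°  ·
  (2,4): δ = 101.02°  ·
  (2,5): δ = 17.95°  ✓
  (2,6): δ = 6.01°  ✓
  (3,4): δ = 126.85°  ·
  (3,5): δ = 43.79°  ·
  (3,6): δ = 19.83°  ✓
  (4,5): δ = 96.93°  ·
  (4,6): δ = 72.98°  ·
  (5,6): δ = 156.04°  ·
antipodal pairs: 4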